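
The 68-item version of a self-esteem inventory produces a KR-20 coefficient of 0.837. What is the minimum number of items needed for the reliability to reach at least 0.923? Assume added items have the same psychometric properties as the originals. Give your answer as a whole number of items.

n = [0.923 × 0.163] / [0.837 × 0.077]
  = 0.150449 / 0.064449 = 2.3344
2.3344 × 68 = 158.74 → 159 items

159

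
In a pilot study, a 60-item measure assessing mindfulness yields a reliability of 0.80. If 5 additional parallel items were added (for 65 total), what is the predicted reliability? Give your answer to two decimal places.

n = 65/60 = 1.0833
Apply the Spearman-Brown prophecy formula, r' = nr / [1 + (n − 1)r]:
r_new = (1.0833 × 0.80) / (1 + (1.0833 − 1) × 0.80)
r_new = 0.8666 / 1.0666 ≈ 0.8125

0.81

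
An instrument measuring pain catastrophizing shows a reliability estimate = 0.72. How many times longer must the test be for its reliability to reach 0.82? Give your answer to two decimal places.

n = [0.82 × 0.28] / [0.72 × 0.18]
n = 0.2296 / 0.1296 ≈ 1.7716

1.77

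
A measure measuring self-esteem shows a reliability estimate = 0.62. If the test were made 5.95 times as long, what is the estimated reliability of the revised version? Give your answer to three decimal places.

r_new = 5.95·0.62 / [1 + (5.95 − 1)·0.62]
     = 3.6890 / 4.0690 = 0.9066

0.907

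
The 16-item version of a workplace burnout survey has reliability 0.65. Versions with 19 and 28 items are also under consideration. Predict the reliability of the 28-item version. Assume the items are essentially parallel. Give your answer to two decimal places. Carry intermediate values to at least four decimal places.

0.76

The 19-item form is not needed; work directly from the 16-item form with n = 28/16 = 1.7500.
r_{28} = n·r / (1 + (n − 1)·r) = 1.1375 / 1.4875 ≈ 0.7647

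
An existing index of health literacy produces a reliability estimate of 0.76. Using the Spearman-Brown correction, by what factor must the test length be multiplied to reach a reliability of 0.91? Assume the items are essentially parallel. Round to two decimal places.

3.19

n = 0.91 × (1 − 0.76) / [ 0.76 × (1 − 0.91) ]
n = 0.2184 / 0.0684 ≈ 3.1930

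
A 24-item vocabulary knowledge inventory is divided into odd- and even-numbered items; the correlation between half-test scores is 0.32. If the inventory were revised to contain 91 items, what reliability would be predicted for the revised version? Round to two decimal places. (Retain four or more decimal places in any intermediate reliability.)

Spearman-Brown correction (n = 2): r_full = 2·0.32/(1 + 0.32) = 0.4848
Then adjust to 91 items: n = 91/24 = 3.7917
r_new = n·r_full / (1 + (n − 1)·r_full) = 1.8382 / 2.3534 ≈ 0.7811

0.78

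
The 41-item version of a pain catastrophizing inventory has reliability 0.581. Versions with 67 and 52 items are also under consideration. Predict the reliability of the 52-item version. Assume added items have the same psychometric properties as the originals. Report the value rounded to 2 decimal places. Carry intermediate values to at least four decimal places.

0.64

The 67-item form is not needed; work directly from the 41-item form with n = 52/41 = 1.2683.
r_{52} = n·r / (1 + (n − 1)·r) = 0.7369 / 1.1559 ≈ 0.6375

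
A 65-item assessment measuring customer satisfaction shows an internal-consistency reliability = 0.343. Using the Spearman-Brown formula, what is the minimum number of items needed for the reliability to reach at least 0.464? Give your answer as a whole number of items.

Spearman-Brown solved for the length factor n:
n = r*(1 − r) / [ r (1 − r*) ]
n = 0.464 × (1 − 0.343) / [ 0.343 × (1 − 0.464) ]
n = 0.304848 / 0.183848 ≈ 1.6582
Items needed = n × 65 = 1.6582 × 65 ≈ 107.78 → round up to 108

108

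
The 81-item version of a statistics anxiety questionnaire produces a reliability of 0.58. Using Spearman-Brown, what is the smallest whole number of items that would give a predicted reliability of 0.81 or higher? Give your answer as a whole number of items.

251

Spearman-Brown solved for the length factor n:
n = r*(1 − r) / [ r (1 − r*) ]
n = [0.81 × 0.42] / [0.58 × 0.19]
n = 0.3402 / 0.1102 ≈ 3.0871
So the test needs 3.0871 × 81 ≈ 250.06 items; rounding up, 251.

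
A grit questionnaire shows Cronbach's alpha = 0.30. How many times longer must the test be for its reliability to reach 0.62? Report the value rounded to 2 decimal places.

3.81

n = 0.62 × (1 − 0.30) / [ 0.30 × (1 − 0.62) ]
n = 0.4340 / 0.1140 ≈ 3.8070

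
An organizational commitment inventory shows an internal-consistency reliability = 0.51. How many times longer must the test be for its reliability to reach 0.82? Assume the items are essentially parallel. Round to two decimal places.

n = [0.82 × 0.49] / [0.51 × 0.18]
  = 0.4018 / 0.0918 = 4.3769

4.38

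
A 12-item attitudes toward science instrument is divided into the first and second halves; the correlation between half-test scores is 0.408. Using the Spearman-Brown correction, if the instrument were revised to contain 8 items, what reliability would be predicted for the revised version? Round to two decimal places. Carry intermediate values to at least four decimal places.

Full-test reliability from the split-half r: r_full = 2(0.408)/(1 + 0.408) = 0.5795
Then adjust to 8 items: n = 8/12 = 0.6667
r_new = n·r_full / (1 + (n − 1)·r_full) = 0.3864 / 0.8069 ≈ 0.4789

0.48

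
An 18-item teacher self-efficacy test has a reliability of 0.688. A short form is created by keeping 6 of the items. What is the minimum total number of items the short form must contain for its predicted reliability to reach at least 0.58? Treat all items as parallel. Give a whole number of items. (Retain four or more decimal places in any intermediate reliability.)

12

Short-form reliability: n = 6/18 = 0.3333; r_6 = n·r/(1+(n−1)r) ≈ 0.4236
Length factor from the short form to reach 0.58: n' = 0.58(1 − 0.4236) / [0.4236(1 − 0.58)] ≈ 1.8791
Items = 1.8791 × 6 ≈ 11.27 → 12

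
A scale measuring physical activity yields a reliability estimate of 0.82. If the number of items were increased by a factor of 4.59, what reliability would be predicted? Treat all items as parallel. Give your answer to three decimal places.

r_new = (4.59 × 0.82) / (1 + (4.59 − 1) × 0.82)
     = 3.7638 / 3.9438 = 0.9544

0.954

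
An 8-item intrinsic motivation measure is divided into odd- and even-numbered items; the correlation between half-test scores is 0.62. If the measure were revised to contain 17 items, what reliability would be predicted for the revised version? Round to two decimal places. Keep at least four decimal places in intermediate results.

0.87

Spearman-Brown correction (n = 2): r_full = 2·0.62/(1 + 0.62) = 0.7654
Length factor from 8 to 17 items: n = 17/8 = 2.1250
r_new = n·r_full / (1 + (n − 1)·r_full) = 1.6265 / 1.8611 ≈ 0.8739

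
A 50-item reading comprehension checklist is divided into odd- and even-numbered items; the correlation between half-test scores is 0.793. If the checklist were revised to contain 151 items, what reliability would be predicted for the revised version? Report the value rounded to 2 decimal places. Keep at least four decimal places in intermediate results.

First correct the split-half correlation to full-test reliability: r_full = 2 × 0.793 / (1 + 0.793) ≈ 0.8846
Length factor from 50 to 151 items: n = 151/50 = 3.0200
r_new = n·r_full / (1 + (n − 1)·r_full) = 2.6715 / 2.7869 ≈ 0.9586

0.96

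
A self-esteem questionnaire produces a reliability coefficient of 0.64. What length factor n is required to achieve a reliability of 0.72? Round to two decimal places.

1.45

Rearranging the Spearman-Brown formula for n,
n = r*(1 − r) / [ r (1 − r*) ]
n = [0.72 × 0.36] / [0.64 × 0.28]
  = 0.2592 / 0.1792 = 1.4464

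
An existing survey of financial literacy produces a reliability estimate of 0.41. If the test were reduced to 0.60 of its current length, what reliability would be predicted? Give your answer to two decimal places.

0.29

Apply the Spearman-Brown prophecy formula, r' = nr / [1 + (n − 1)r]:
r_new = 0.6·0.41 / [1 + (0.6 − 1)·0.41]
     = 0.2460 / 0.8360 = 0.2943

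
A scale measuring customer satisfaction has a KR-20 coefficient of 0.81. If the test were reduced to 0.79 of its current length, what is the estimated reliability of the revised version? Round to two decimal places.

0.77

r_new = (0.79 × 0.81) / (1 + (0.79 − 1) × 0.81)
r_new = 0.6399 / 0.8299 ≈ 0.7711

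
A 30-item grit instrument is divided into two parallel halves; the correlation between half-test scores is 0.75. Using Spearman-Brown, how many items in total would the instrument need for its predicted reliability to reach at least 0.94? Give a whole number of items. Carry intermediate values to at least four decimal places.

Corrected full-test reliability: r_full = 2 × 0.75 / (1 + 0.75) ≈ 0.8571
n = r_tgt(1 − r_full) / [r_full(1 − r_tgt)] = 0.94 × 0.1429 / (0.8571 × 0.06) ≈ 2.6120
Items = 2.6120 × 30 ≈ 78.36 → 79

79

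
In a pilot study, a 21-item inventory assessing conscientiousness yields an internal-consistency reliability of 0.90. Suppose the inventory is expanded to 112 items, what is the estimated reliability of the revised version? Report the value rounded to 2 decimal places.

0.98

Length ratio n = 112/21 = 5.3333
Spearman-Brown: r_new = n·r / (1 + (n − 1)·r)
r_new = 5.3333·0.90 / [1 + (5.3333 − 1)·0.90]
r_new = 4.8000 / 4.9000 ≈ 0.9796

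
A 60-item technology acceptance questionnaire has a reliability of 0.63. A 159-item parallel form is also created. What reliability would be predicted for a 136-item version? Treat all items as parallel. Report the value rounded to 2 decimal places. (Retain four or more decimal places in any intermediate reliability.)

0.79

Only the ratio of lengths matters: n = 136/60 = 2.2667
r_{136} = n·r / (1 + (n − 1)·r) = 1.4280 / 1.7980 ≈ 0.7942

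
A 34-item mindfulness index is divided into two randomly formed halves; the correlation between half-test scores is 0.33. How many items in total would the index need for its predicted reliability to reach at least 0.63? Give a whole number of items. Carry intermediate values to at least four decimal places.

59

r_full = 2(0.33)/(1 + 0.33) = 0.4962
Solve Spearman-Brown for n: n = 0.63(1 − 0.4962) / [0.4962(1 − 0.63)] = 1.7288
Required items = 1.7288 × 34 = 58.78, so 59 items.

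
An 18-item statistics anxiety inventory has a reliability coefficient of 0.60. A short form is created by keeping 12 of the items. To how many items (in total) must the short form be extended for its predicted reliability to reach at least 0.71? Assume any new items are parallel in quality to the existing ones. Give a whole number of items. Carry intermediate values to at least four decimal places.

First, r for the 12-item form: n = 12/18 = 0.6667, so r_12 = 0.6667·0.60/(1 + (0.6667 − 1)·0.60) = 0.5000
Length factor from the short form to reach 0.71: n' = 0.71(1 − 0.5000) / [0.5000(1 − 0.71)] ≈ 2.4483
Items = 2.4483 × 12 ≈ 29.38 → 30

30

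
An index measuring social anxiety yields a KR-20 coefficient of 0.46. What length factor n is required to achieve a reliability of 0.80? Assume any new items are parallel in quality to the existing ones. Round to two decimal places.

Invert Spearman-Brown to solve for n:
n = r_target (1 − r_old) / [ r_old (1 − r_target) ]
n = 0.80 × (1 − 0.46) / [ 0.46 × (1 − 0.80) ]
n = 0.4320 / 0.0920 ≈ 4.6957

4.70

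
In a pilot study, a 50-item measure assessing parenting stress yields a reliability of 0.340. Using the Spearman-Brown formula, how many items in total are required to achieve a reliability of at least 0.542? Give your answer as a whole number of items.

n = 0.542 × (1 − 0.340) / [ 0.340 × (1 − 0.542) ]
n = 0.357720 / 0.155720 ≈ 2.2972
2.2972 × 50 = 114.86 → 115 items

115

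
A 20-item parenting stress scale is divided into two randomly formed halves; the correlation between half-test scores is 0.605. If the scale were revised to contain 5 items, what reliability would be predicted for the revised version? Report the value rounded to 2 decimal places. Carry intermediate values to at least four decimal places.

First correct the split-half correlation to full-test reliability: r_full = 2 × 0.605 / (1 + 0.605) ≈ 0.7539
Then adjust to 5 items: n = 5/20 = 0.2500
r_new = n·r_full / (1 + (n − 1)·r_full) = 0.1885 / 0.4346 ≈ 0.4337

0.43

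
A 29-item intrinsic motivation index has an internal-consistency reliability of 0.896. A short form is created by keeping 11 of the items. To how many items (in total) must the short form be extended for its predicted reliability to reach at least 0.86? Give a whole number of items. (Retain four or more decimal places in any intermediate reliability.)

Short-form reliability: n = 11/29 = 0.3793; r_11 = n·r/(1+(n−1)r) ≈ 0.7657
Then solve for n' with r_old = 0.7657, r_target = 0.86: n' = 0.86(1 − 0.7657)/[0.7657(1 − 0.86)] = 1.8797
Total items = 1.8797 × 11 = 20.68, rounded up to 21.

21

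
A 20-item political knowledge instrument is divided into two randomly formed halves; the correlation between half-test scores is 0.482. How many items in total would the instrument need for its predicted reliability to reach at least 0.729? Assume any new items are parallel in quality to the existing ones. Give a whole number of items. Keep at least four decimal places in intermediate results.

29

r_full = 2(0.482)/(1 + 0.482) = 0.6505
n = r_tgt(1 − r_full) / [r_full(1 − r_tgt)] = 0.729 × 0.3495 / (0.6505 × 0.271) ≈ 1.4453
Items = 1.4453 × 20 ≈ 28.91 → 29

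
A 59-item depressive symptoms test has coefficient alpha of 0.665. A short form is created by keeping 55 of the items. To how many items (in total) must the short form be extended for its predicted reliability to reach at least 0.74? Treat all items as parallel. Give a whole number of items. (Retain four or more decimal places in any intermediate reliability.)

First, r for the 55-item form: n = 55/59 = 0.9322, so r_55 = 0.9322·0.665/(1 + (0.9322 − 1)·0.665) = 0.6492
Then solve for n' with r_old = 0.6492, r_target = 0.74: n' = 0.74(1 − 0.6492)/[0.6492(1 − 0.74)] = 1.5379
Items = 1.5379 × 55 ≈ 84.58 → 85

85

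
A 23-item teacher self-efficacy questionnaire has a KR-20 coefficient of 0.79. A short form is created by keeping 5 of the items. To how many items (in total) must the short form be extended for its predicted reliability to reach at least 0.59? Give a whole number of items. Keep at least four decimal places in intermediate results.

Short-form reliability: n = 5/23 = 0.2174; r_5 = n·r/(1+(n−1)r) ≈ 0.4499
Then solve for n' with r_old = 0.4499, r_target = 0.59: n' = 0.59(1 − 0.4499)/[0.4499(1 − 0.59)] = 1.7595
Total items = 1.7595 × 5 = 8.80, rounded up to 9.

9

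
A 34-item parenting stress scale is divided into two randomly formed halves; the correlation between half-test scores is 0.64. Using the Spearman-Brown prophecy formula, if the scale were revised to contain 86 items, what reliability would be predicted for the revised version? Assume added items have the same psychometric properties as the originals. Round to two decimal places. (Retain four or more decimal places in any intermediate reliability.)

First correct the split-half correlation to full-test reliability: r_full = 2 × 0.64 / (1 + 0.64) ≈ 0.7805
Length factor from 34 to 86 items: n = 86/34 = 2.5294
r_new = n·r_full / (1 + (n − 1)·r_full) = 1.9742 / 2.1937 ≈ 0.8999

0.90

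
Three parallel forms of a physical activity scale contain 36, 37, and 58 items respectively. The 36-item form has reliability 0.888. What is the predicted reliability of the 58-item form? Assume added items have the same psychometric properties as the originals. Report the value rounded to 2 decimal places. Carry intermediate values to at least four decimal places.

The 37-item form is not needed; work directly from the 36-item form with n = 58/36 = 1.6111.
r_{58} = n·r / (1 + (n − 1)·r) = 1.4307 / 1.5427 ≈ 0.9274

0.93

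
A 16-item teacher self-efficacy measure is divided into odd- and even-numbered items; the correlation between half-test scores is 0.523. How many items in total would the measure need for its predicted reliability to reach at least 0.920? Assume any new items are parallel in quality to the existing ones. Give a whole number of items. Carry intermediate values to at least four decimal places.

84

r_full = 2(0.523)/(1 + 0.523) = 0.6868
Solve Spearman-Brown for n: n = 0.920(1 − 0.6868) / [0.6868(1 − 0.920)] = 5.2443
Items = 5.2443 × 16 ≈ 83.91 → 84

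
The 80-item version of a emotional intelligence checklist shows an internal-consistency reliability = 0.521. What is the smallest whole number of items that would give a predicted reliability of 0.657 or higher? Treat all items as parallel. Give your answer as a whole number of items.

141

Rearranging the Spearman-Brown formula for n,
n = r_target (1 − r_old) / [ r_old (1 − r_target) ]
n = 0.657 × (1 − 0.521) / [ 0.521 × (1 − 0.657) ]
  = 0.314703 / 0.178703 = 1.7610
So the test needs 1.7610 × 80 ≈ 140.88 items; rounding up, 141.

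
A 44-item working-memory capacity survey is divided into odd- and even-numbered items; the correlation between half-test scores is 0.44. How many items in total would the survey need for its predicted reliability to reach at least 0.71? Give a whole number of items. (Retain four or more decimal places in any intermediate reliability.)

r_full = 2(0.44)/(1 + 0.44) = 0.6111
n = r_tgt(1 − r_full) / [r_full(1 − r_tgt)] = 0.71 × 0.3889 / (0.6111 × 0.29) ≈ 1.5581
Required items = 1.5581 × 44 = 68.56, so 69 items.

69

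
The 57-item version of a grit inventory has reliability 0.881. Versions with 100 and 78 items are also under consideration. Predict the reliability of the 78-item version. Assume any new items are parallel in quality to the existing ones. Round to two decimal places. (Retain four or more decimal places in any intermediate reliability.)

Only the ratio of lengths matters: n = 78/57 = 1.3684
r_{78} = n·r / (1 + (n − 1)·r) = 1.2056 / 1.3246 ≈ 0.9102

0.91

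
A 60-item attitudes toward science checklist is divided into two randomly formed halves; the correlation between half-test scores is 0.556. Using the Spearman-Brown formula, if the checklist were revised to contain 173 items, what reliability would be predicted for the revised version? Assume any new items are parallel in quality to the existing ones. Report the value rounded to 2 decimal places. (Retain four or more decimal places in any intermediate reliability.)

Spearman-Brown correction (n = 2): r_full = 2·0.556/(1 + 0.556) = 0.7147
Then adjust to 173 items: n = 173/60 = 2.8833
r_new = n·r_full / (1 + (n − 1)·r_full) = 2.0607 / 2.3460 ≈ 0.8784

0.88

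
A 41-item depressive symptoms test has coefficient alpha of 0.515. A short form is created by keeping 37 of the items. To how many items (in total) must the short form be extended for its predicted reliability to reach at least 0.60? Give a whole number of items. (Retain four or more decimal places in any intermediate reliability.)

58

First, r for the 37-item form: n = 37/41 = 0.9024, so r_37 = 0.9024·0.515/(1 + (0.9024 − 1)·0.515) = 0.4893
Length factor from the short form to reach 0.60: n' = 0.60(1 − 0.4893) / [0.4893(1 − 0.60)] ≈ 1.5656
Items = 1.5656 × 37 ≈ 57.93 → 58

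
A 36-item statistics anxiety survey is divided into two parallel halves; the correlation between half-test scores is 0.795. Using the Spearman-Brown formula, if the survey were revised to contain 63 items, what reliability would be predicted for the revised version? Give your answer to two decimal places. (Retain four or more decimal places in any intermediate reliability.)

0.93

First correct the split-half correlation to full-test reliability: r_full = 2 × 0.795 / (1 + 0.795) ≈ 0.8858
Length factor from 36 to 63 items: n = 63/36 = 1.7500
r_new = n·r_full / (1 + (n − 1)·r_full) = 1.5502 / 1.6643 ≈ 0.9314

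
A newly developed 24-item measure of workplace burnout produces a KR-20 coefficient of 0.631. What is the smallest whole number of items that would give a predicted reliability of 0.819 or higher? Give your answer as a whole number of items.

n = 0.819(1 − 0.631) / [0.631(1 − 0.819)]
n = 0.302211 / 0.114211 ≈ 2.6461
2.6461 × 24 = 63.51 → 64 items

64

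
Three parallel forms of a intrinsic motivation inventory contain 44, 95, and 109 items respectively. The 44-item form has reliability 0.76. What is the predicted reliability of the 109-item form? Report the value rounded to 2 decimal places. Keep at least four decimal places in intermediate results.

0.89

The 95-item form is not needed; work directly from the 44-item form with n = 109/44 = 2.4773.
r_{109} = n·r / (1 + (n − 1)·r) = 1.8827 / 2.1227 ≈ 0.8869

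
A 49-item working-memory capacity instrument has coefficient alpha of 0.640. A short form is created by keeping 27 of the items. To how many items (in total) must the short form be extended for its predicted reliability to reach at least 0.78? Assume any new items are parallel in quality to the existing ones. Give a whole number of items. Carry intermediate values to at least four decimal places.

Short-form reliability: n = 27/49 = 0.5510; r_27 = n·r/(1+(n−1)r) ≈ 0.4948
Length factor from the short form to reach 0.78: n' = 0.78(1 − 0.4948) / [0.4948(1 − 0.78)] ≈ 3.6200
Total items = 3.6200 × 27 = 97.74, rounded up to 98.

98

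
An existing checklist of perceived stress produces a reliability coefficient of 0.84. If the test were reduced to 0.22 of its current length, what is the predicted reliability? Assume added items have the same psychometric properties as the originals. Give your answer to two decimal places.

r_new = (0.22 × 0.84) / (1 + (0.22 − 1) × 0.84)
r_new = 0.1848 / 0.3448 ≈ 0.5360

0.54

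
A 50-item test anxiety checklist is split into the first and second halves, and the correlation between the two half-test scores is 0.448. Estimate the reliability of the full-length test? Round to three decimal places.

0.619

r_full = 2r_hh / (1 + r_hh) = 2 × 0.448 / (1 + 0.448)
r_full = 0.8960 / 1.4480 ≈ 0.6188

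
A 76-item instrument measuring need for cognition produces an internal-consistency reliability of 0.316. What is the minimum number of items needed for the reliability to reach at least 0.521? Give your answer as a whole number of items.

Rearranging the Spearman-Brown formula for n,
n = r*(1 − r) / [ r (1 − r*) ]
n = 0.521(1 − 0.316) / [0.316(1 − 0.521)]
  = 0.356364 / 0.151364 = 2.3544
So the test needs 2.3544 × 76 ≈ 178.93 items; rounding up, 179.

179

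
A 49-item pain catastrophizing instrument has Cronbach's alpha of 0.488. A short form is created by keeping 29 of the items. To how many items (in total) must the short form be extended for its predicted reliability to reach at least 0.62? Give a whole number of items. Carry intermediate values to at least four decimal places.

First, r for the 29-item form: n = 29/49 = 0.5918, so r_29 = 0.5918·0.488/(1 + (0.5918 − 1)·0.488) = 0.3606
Length factor from the short form to reach 0.62: n' = 0.62(1 − 0.3606) / [0.3606(1 − 0.62)] ≈ 2.8930
Items = 2.8930 × 29 ≈ 83.90 → 84

84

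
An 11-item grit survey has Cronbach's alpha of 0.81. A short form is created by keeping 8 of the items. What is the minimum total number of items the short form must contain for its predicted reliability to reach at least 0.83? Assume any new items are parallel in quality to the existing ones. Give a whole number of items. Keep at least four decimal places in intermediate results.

Short-form reliability: n = 8/11 = 0.7273; r_8 = n·r/(1+(n−1)r) ≈ 0.7561
Then solve for n' with r_old = 0.7561, r_target = 0.83: n' = 0.83(1 − 0.7561)/[0.7561(1 − 0.83)] = 1.5749
Items = 1.5749 × 8 ≈ 12.60 → 13

13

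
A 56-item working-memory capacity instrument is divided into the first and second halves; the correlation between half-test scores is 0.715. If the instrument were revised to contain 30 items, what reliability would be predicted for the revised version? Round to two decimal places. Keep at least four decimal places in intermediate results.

Spearman-Brown correction (n = 2): r_full = 2·0.715/(1 + 0.715) = 0.8338
Then adjust to 30 items: n = 30/56 = 0.5357
r_new = n·r_full / (1 + (n − 1)·r_full) = 0.4467 / 0.6129 ≈ 0.7288

0.73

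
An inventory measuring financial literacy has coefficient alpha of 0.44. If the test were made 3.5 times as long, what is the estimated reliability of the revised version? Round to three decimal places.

0.733

By Spearman-Brown, r_new = n r / (1 + (n − 1) r).
r_new = (3.5 × 0.44) / (1 + (3.5 − 1) × 0.44)
r_new = 1.5400 / 2.1000 ≈ 0.7333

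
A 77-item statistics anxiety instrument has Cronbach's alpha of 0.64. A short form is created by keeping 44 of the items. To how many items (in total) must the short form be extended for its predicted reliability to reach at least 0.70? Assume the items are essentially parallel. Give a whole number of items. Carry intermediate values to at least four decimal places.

102

Short-form reliability: n = 44/77 = 0.5714; r_44 = n·r/(1+(n−1)r) ≈ 0.5039
Length factor from the short form to reach 0.70: n' = 0.70(1 − 0.5039) / [0.5039(1 − 0.70)] ≈ 2.2972
Items = 2.2972 × 44 ≈ 101.08 → 102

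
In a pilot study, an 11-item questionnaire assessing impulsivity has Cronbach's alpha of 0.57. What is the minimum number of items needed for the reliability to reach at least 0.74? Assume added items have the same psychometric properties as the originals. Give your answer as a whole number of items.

n = 0.74 × (1 − 0.57) / [ 0.57 × (1 − 0.74) ]
  = 0.3182 / 0.1482 = 2.1471
Items needed = n × 11 = 2.1471 × 11 ≈ 23.62 → round up to 24

24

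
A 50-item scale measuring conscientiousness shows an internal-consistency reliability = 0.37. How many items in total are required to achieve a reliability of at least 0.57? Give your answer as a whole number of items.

Rearranging the Spearman-Brown formula for n,
n = r*(1 − r) / [ r (1 − r*) ]
n = 0.57 × (1 − 0.37) / [ 0.37 × (1 − 0.57) ]
  = 0.3591 / 0.1591 = 2.2571
2.2571 × 50 = 112.85 → 113 items

113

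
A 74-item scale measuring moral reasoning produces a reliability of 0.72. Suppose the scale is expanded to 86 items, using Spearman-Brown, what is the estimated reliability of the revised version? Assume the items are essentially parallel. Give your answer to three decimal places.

The new length is 86/74 = 1.1622 times the old.
r_new = (1.1622 × 0.72) / (1 + (1.1622 − 1) × 0.72)
r_new = 0.8368 / 1.1168 ≈ 0.7493

0.749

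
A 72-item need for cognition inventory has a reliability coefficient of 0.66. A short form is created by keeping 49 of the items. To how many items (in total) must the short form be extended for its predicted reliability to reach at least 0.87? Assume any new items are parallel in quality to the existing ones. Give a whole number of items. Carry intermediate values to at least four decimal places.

249

Short-form reliability: n = 49/72 = 0.6806; r_49 = n·r/(1+(n−1)r) ≈ 0.5692
Then solve for n' with r_old = 0.5692, r_target = 0.87: n' = 0.87(1 − 0.5692)/[0.5692(1 − 0.87)] = 5.0651
Total items = 5.0651 × 49 = 248.19, rounded up to 249.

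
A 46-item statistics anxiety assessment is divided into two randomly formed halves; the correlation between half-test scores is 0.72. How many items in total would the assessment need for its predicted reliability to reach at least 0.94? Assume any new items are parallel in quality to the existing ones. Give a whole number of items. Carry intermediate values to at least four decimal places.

141

Corrected full-test reliability: r_full = 2 × 0.72 / (1 + 0.72) ≈ 0.8372
Solve Spearman-Brown for n: n = 0.94(1 − 0.8372) / [0.8372(1 − 0.94)] = 3.0465
Items = 3.0465 × 46 ≈ 140.14 → 141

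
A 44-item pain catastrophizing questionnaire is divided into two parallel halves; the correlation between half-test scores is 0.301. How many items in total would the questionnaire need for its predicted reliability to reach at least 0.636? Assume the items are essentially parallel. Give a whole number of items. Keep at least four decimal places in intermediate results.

Corrected full-test reliability: r_full = 2 × 0.301 / (1 + 0.301) ≈ 0.4627
n = r_tgt(1 − r_full) / [r_full(1 − r_tgt)] = 0.636 × 0.5373 / (0.4627 × 0.364) ≈ 2.0290
Required items = 2.0290 × 44 = 89.28, so 90 items.

90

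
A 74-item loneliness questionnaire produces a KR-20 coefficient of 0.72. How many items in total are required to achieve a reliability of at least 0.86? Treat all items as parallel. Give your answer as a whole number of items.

n = 0.86(1 − 0.72) / [0.72(1 − 0.86)]
n = 0.2408 / 0.1008 ≈ 2.3889
So the test needs 2.3889 × 74 ≈ 176.78 items; rounding up, 177.

177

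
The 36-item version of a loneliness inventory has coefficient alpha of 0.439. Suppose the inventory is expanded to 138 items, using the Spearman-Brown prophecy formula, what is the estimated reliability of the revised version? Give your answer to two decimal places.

0.75

The new length is 138/36 = 3.8333 times the old.
r_new = 3.8333·0.439 / [1 + (3.8333 − 1)·0.439]
     = 1.6828 / 2.2438 = 0.7500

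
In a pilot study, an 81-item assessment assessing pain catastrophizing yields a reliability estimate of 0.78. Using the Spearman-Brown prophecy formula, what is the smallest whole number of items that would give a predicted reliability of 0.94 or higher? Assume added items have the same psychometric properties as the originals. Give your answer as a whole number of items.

358

Spearman-Brown solved for the length factor n:
n = r_target (1 − r_old) / [ r_old (1 − r_target) ]
n = 0.94 × (1 − 0.78) / [ 0.78 × (1 − 0.94) ]
  = 0.2068 / 0.0468 = 4.4188
So the test needs 4.4188 × 81 ≈ 357.92 items; rounding up, 358.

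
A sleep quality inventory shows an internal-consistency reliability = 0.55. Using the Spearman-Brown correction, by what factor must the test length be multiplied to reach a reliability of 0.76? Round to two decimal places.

Rearranging the Spearman-Brown formula for n,
n = r_target (1 − r_old) / [ r_old (1 − r_target) ]
n = [0.76 × 0.45] / [0.55 × 0.24]
  = 0.3420 / 0.1320 = 2.5909

2.59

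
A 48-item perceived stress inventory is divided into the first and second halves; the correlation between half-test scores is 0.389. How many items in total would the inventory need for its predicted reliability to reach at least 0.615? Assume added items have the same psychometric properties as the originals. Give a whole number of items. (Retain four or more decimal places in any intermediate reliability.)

61

r_full = 2(0.389)/(1 + 0.389) = 0.5601
n = r_tgt(1 − r_full) / [r_full(1 − r_tgt)] = 0.615 × 0.4399 / (0.5601 × 0.385) ≈ 1.2546
Required items = 1.2546 × 48 = 60.22, so 61 items.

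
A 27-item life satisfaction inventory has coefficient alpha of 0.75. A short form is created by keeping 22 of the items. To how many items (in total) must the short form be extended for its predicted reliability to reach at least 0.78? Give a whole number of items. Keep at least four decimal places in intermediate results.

Short-form reliability: n = 22/27 = 0.8148; r_22 = n·r/(1+(n−1)r) ≈ 0.7097
Length factor from the short form to reach 0.78: n' = 0.78(1 − 0.7097) / [0.7097(1 − 0.78)] ≈ 1.4503
Items = 1.4503 × 22 ≈ 31.91 → 32

32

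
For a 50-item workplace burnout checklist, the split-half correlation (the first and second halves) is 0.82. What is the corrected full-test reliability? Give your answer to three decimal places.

Each half is half the length of the full test, so the full test is n = 2 times a half.
r_full = 2r_hh / (1 + r_hh) = 2 × 0.82 / (1 + 0.82)
       = 1.6400 / 1.8200 = 0.9011

0.901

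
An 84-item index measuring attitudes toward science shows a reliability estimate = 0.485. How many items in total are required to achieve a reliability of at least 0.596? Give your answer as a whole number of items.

132

Spearman-Brown solved for the length factor n:
n = r*(1 − r) / [ r (1 − r*) ]
n = 0.596 × (1 − 0.485) / [ 0.485 × (1 − 0.596) ]
n = 0.306940 / 0.195940 ≈ 1.5665
So the test needs 1.5665 × 84 ≈ 131.59 items; rounding up, 132.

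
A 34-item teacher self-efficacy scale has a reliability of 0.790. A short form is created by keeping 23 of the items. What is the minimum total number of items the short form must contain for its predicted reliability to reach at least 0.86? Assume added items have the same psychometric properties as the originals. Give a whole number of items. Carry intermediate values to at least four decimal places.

56

Short-form reliability: n = 23/34 = 0.6765; r_23 = n·r/(1+(n−1)r) ≈ 0.7179
Then solve for n' with r_old = 0.7179, r_target = 0.86: n' = 0.86(1 − 0.7179)/[0.7179(1 − 0.86)] = 2.4138
Total items = 2.4138 × 23 = 55.52, rounded up to 56.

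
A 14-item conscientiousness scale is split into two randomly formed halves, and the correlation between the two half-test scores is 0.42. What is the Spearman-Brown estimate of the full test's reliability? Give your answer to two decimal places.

Each half is half the length of the full test, so the full test is n = 2 times a half.
r_full = 2(0.42) / (1 + 0.42)
r_full = 0.8400 / 1.4200 ≈ 0.5915

0.59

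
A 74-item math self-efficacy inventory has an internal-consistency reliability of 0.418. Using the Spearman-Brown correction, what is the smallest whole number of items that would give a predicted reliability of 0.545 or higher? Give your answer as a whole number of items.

n = 0.545(1 − 0.418) / [0.418(1 − 0.545)]
  = 0.317190 / 0.190190 = 1.6678
1.6678 × 74 = 123.42 → 124 items

124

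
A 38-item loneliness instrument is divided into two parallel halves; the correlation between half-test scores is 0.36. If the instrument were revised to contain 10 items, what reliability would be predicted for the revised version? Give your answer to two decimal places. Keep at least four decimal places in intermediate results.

0.23

First correct the split-half correlation to full-test reliability: r_full = 2 × 0.36 / (1 + 0.36) ≈ 0.5294
Then adjust to 10 items: n = 10/38 = 0.2632
r_new = n·r_full / (1 + (n − 1)·r_full) = 0.1393 / 0.6099 ≈ 0.2284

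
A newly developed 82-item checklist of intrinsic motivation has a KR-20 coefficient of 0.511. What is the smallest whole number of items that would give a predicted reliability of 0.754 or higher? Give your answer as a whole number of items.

241

Spearman-Brown solved for the length factor n:
n = r_target (1 − r_old) / [ r_old (1 − r_target) ]
n = 0.754 × (1 − 0.511) / [ 0.511 × (1 − 0.754) ]
n = 0.368706 / 0.125706 ≈ 2.9331
So the test needs 2.9331 × 82 ≈ 240.51 items; rounding up, 241.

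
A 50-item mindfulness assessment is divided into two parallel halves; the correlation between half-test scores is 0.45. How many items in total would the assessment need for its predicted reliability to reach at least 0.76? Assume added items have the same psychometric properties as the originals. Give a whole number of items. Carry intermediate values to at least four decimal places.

Corrected full-test reliability: r_full = 2 × 0.45 / (1 + 0.45) ≈ 0.6207
n = r_tgt(1 − r_full) / [r_full(1 − r_tgt)] = 0.76 × 0.3793 / (0.6207 × 0.24) ≈ 1.9351
Items = 1.9351 × 50 ≈ 96.75 → 97

97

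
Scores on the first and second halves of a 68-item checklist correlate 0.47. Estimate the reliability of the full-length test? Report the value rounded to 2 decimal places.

Apply the Spearman-Brown correction with n = 2:
r_full = 2r_hh / (1 + r_hh) = 2 × 0.47 / (1 + 0.47)
r_full = 0.9400 / 1.4700 ≈ 0.6395

0.64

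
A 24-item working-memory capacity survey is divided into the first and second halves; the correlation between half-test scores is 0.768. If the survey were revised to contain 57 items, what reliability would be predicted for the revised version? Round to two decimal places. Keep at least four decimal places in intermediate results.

First correct the split-half correlation to full-test reliability: r_full = 2 × 0.768 / (1 + 0.768) ≈ 0.8688
Then adjust to 57 items: n = 57/24 = 2.3750
r_new = n·r_full / (1 + (n − 1)·r_full) = 2.0634 / 2.1946 ≈ 0.9402

0.94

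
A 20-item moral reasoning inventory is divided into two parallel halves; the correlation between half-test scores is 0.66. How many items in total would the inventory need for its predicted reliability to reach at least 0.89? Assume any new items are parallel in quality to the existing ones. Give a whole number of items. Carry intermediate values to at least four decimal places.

42

r_full = 2(0.66)/(1 + 0.66) = 0.7952
Solve Spearman-Brown for n: n = 0.89(1 − 0.7952) / [0.7952(1 − 0.89)] = 2.0838
Required items = 2.0838 × 20 = 41.68, so 42 items.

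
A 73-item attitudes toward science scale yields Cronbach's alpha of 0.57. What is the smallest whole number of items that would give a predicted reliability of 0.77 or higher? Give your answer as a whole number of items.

185

n = 0.77 × (1 − 0.57) / [ 0.57 × (1 − 0.77) ]
  = 0.3311 / 0.1311 = 2.5256
Items needed = n × 73 = 2.5256 × 73 ≈ 184.37 → round up to 185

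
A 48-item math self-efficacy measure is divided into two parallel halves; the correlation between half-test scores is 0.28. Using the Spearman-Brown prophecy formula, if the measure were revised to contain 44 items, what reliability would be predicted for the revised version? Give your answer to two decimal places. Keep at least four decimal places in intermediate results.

Full-test reliability from the split-half r: r_full = 2(0.28)/(1 + 0.28) = 0.4375
Then adjust to 44 items: n = 44/48 = 0.9167
r_new = n·r_full / (1 + (n − 1)·r_full) = 0.4011 / 0.9636 ≈ 0.4163

0.42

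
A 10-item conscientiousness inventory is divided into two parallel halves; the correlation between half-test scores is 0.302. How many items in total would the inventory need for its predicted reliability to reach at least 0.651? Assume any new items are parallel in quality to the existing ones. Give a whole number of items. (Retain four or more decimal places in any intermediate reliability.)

Corrected full-test reliability: r_full = 2 × 0.302 / (1 + 0.302) ≈ 0.4639
Solve Spearman-Brown for n: n = 0.651(1 − 0.4639) / [0.4639(1 − 0.651)] = 2.1556
Required items = 2.1556 × 10 = 21.56, so 22 items.

22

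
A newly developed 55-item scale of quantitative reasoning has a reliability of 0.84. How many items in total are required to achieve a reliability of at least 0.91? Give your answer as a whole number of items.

106

Spearman-Brown solved for the length factor n:
n = r_target (1 − r_old) / [ r_old (1 − r_target) ]
n = 0.91 × (1 − 0.84) / [ 0.84 × (1 − 0.91) ]
n = 0.1456 / 0.0756 ≈ 1.9259
So the test needs 1.9259 × 55 ≈ 105.92 items; rounding up, 106.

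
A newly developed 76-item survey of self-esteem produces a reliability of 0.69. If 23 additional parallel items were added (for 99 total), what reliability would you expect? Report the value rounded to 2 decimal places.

Length ratio n = 99/76 = 1.3026
By Spearman-Brown, r_new = n r / (1 + (n − 1) r).
r_new = (1.3026 × 0.69) / (1 + (1.3026 − 1) × 0.69)
r_new = 0.8988 / 1.2088 ≈ 0.7435

0.74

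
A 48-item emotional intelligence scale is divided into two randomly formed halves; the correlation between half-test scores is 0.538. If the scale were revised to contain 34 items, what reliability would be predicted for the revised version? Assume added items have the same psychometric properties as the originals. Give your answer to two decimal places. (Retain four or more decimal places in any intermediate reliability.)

0.62

Spearman-Brown correction (n = 2): r_full = 2·0.538/(1 + 0.538) = 0.6996
Length factor from 48 to 34 items: n = 34/48 = 0.7083
r_new = n·r_full / (1 + (n − 1)·r_full) = 0.4955 / 0.7959 ≈ 0.6226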